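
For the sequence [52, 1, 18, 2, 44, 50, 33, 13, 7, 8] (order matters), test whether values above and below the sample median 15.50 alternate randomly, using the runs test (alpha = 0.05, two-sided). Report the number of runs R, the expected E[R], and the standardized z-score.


Step 1: Compute median = 15.50; label A = above, B = below.
Labels in order: ABABAAABBB  (n_A = 5, n_B = 5)
Step 2: Count runs R = 6.
Step 3: Under H0 (random ordering), E[R] = 2*n_A*n_B/(n_A+n_B) + 1 = 2*5*5/10 + 1 = 6.0000.
        Var[R] = 2*n_A*n_B*(2*n_A*n_B - n_A - n_B) / ((n_A+n_B)^2 * (n_A+n_B-1)) = 2000/900 = 2.2222.
        SD[R] = 1.4907.
Step 4: R = E[R], so z = 0 with no continuity correction.
Step 5: Two-sided p-value via normal approximation = 2*(1 - Phi(|z|)) = 1.000000.
Step 6: alpha = 0.05. fail to reject H0.

R = 6, z = 0.0000, p = 1.000000, fail to reject H0.


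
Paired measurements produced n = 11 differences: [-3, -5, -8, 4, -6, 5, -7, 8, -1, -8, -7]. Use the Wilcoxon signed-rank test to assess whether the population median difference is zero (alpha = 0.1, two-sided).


Step 1: Drop any zero differences (none here) and take |d_i|.
|d| = [3, 5, 8, 4, 6, 5, 7, 8, 1, 8, 7]
Step 2: Midrank |d_i| (ties get averaged ranks).
ranks: |3|->2, |5|->4.5, |8|->10, |4|->3, |6|->6, |5|->4.5, |7|->7.5, |8|->10, |1|->1, |8|->10, |7|->7.5
Step 3: Attach original signs; sum ranks with positive sign and with negative sign.
W+ = 3 + 4.5 + 10 = 17.5
W- = 2 + 4.5 + 10 + 6 + 7.5 + 1 + 10 + 7.5 = 48.5
(Check: W+ + W- = 66 should equal n(n+1)/2 = 66.)
Step 4: Test statistic W = min(W+, W-) = 17.5.
Step 5: Ties in |d|, so use the tie-corrected normal approximation.
        E[W] = n(n+1)/4 = 11*12/4 = 33.
        Tie groups: |d|=5 (t=2), |d|=7 (t=2), |d|=8 (t=3); sum(t^3 - t) = 36.
        Var[W] = n(n+1)(2n+1)/24 - sum(t^3-t)/48 = 3036/24 - 36/48 = 125.75.
        z = (W - E[W]) / sqrt(Var[W]) = (17.5 - 33) / 11.2138 = -1.3822.
        Two-sided p = 2*Phi(z) = 0.166904.
Step 6: alpha = 0.1. fail to reject H0.

W+ = 17.5, W- = 48.5, W = min = 17.5, p = 0.166904, fail to reject H0.


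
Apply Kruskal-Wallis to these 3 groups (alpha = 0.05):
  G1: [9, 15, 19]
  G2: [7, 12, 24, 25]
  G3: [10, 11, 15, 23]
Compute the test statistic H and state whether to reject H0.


Step 1: Combine all N = 11 observations and assign midranks.
sorted (value, group, rank): (7,G2,1), (9,G1,2), (10,G3,3), (11,G3,4), (12,G2,5), (15,G1,6.5), (15,G3,6.5), (19,G1,8), (23,G3,9), (24,G2,10), (25,G2,11)
Step 2: Sum ranks within each group.
R_1 = 16.5 (n_1 = 3)
R_2 = 27 (n_2 = 4)
R_3 = 22.5 (n_3 = 4)
Step 3: H = 12/(N(N+1)) * sum(R_i^2/n_i) - 3(N+1)
     = 12/(11*12) * (16.5^2/3 + 27^2/4 + 22.5^2/4) - 3*12
     = 0.090909 * 399.562 - 36
     = 0.323864.
Step 4: Ties present; correction factor C = 1 - 6/(11^3 - 11) = 0.995455. Corrected H = 0.323864 / 0.995455 = 0.325342.
Step 5: Under H0, H ~ chi^2(2); p-value = 0.849871.
Step 6: alpha = 0.05. fail to reject H0.

H = 0.3253, df = 2, p = 0.849871, fail to reject H0.


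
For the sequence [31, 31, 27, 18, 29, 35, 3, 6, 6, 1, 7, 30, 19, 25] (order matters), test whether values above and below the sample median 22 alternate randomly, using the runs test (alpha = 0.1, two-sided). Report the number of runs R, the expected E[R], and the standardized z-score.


Step 1: Compute median = 22; label A = above, B = below.
Labels in order: AAABAABBBBBABA  (n_A = 7, n_B = 7)
Step 2: Count runs R = 7.
Step 3: Under H0 (random ordering), E[R] = 2*n_A*n_B/(n_A+n_B) + 1 = 2*7*7/14 + 1 = 8.0000.
        Var[R] = 2*n_A*n_B*(2*n_A*n_B - n_A - n_B) / ((n_A+n_B)^2 * (n_A+n_B-1)) = 8232/2548 = 3.2308.
        SD[R] = 1.7974.
Step 4: Continuity-corrected z = (R + 0.5 - E[R]) / SD[R] = (7 + 0.5 - 8.0000) / 1.7974 = -0.2782.
Step 5: Two-sided p-value via normal approximation = 2*(1 - Phi(|z|)) = 0.780879.
Step 6: alpha = 0.1. fail to reject H0.

R = 7, z = -0.2782, p = 0.780879, fail to reject H0.


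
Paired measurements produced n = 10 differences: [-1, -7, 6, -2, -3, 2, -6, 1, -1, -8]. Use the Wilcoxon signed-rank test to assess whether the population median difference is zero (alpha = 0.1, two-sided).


Step 1: Drop any zero differences (none here) and take |d_i|.
|d| = [1, 7, 6, 2, 3, 2, 6, 1, 1, 8]
Step 2: Midrank |d_i| (ties get averaged ranks).
ranks: |1|->2, |7|->9, |6|->7.5, |2|->4.5, |3|->6, |2|->4.5, |6|->7.5, |1|->2, |1|->2, |8|->10
Step 3: Attach original signs; sum ranks with positive sign and with negative sign.
W+ = 7.5 + 4.5 + 2 = 14
W- = 2 + 9 + 4.5 + 6 + 7.5 + 2 + 10 = 41
(Check: W+ + W- = 55 should equal n(n+1)/2 = 55.)
Step 4: Test statistic W = min(W+, W-) = 14.
Step 5: Ties in |d|, so use the tie-corrected normal approximation.
        E[W] = n(n+1)/4 = 10*11/4 = 27.5.
        Tie groups: |d|=1 (t=3), |d|=2 (t=2), |d|=6 (t=2); sum(t^3 - t) = 36.
        Var[W] = n(n+1)(2n+1)/24 - sum(t^3-t)/48 = 2310/24 - 36/48 = 95.5.
        z = (W - E[W]) / sqrt(Var[W]) = (14 - 27.5) / 9.7724 = -1.3814.
        Two-sided p = 2*Phi(z) = 0.167144.
Step 6: alpha = 0.1. fail to reject H0.

W+ = 14, W- = 41, W = min = 14, p = 0.167144, fail to reject H0.


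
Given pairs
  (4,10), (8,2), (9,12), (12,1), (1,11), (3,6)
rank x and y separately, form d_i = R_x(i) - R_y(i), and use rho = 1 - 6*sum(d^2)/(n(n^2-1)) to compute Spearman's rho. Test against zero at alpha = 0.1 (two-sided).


Step 1: Rank x and y separately (midranks; no ties here).
rank(x): 4->3, 8->4, 9->5, 12->6, 1->1, 3->2
rank(y): 10->4, 2->2, 12->6, 1->1, 11->5, 6->3
Step 2: d_i = R_x(i) - R_y(i); compute d_i^2.
  (3-4)^2=1, (4-2)^2=4, (5-6)^2=1, (6-1)^2=25, (1-5)^2=16, (2-3)^2=1
sum(d^2) = 48.
Step 3: rho = 1 - 6*48 / (6*(6^2 - 1)) = 1 - 288/210 = -0.371429.
Step 4: Under H0, t = rho * sqrt((n-2)/(1-rho^2)) = -0.8001 ~ t(4).
Step 5: Two-sided p-value from the t-distribution with 4 df = 0.468478.
Step 6: alpha = 0.1. fail to reject H0.

rho = -0.3714, p = 0.468478, fail to reject H0 at alpha = 0.1.


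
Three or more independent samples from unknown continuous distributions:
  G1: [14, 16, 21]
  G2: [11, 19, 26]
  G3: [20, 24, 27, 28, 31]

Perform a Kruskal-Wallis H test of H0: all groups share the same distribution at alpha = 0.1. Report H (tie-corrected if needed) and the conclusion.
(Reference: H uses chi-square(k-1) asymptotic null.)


Step 1: Combine all N = 11 observations and assign midranks.
sorted (value, group, rank): (11,G2,1), (14,G1,2), (16,G1,3), (19,G2,4), (20,G3,5), (21,G1,6), (24,G3,7), (26,G2,8), (27,G3,9), (28,G3,10), (31,G3,11)
Step 2: Sum ranks within each group.
R_1 = 11 (n_1 = 3)
R_2 = 13 (n_2 = 3)
R_3 = 42 (n_3 = 5)
Step 3: H = 12/(N(N+1)) * sum(R_i^2/n_i) - 3(N+1)
     = 12/(11*12) * (11^2/3 + 13^2/3 + 42^2/5) - 3*12
     = 0.090909 * 449.467 - 36
     = 4.860606.
Step 4: No ties, so H is used without correction.
Step 5: Under H0, H ~ chi^2(2); p-value = 0.088010.
Step 6: alpha = 0.1. reject H0.

H = 4.8606, df = 2, p = 0.088010, reject H0.


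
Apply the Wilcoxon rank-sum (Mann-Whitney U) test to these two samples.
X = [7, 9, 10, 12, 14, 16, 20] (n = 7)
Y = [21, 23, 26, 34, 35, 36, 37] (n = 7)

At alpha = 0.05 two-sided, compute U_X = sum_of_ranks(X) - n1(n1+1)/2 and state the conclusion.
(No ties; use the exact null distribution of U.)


Step 1: Combine and sort all 14 observations; assign midranks.
sorted (value, group): (7,X), (9,X), (10,X), (12,X), (14,X), (16,X), (20,X), (21,Y), (23,Y), (26,Y), (34,Y), (35,Y), (36,Y), (37,Y)
ranks: 7->1, 9->2, 10->3, 12->4, 14->5, 16->6, 20->7, 21->8, 23->9, 26->10, 34->11, 35->12, 36->13, 37->14
Step 2: Rank sum for X: R1 = 1 + 2 + 3 + 4 + 5 + 6 + 7 = 28.
Step 3: U_X = R1 - n1(n1+1)/2 = 28 - 7*8/2 = 28 - 28 = 0.
       U_Y = n1*n2 - U_X = 49 - 0 = 49.
Step 4: No ties, so the exact null distribution of U (based on enumerating the C(14,7) = 3432 equally likely rank assignments) gives the two-sided p-value.
Step 5: p-value = 0.000583; compare to alpha = 0.05. reject H0.

U_X = 0, p = 0.000583, reject H0 at alpha = 0.05.


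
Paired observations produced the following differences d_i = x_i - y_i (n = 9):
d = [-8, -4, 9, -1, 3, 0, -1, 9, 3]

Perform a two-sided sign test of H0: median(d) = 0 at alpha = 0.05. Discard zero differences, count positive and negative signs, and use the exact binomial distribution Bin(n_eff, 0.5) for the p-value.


Step 1: Discard zero differences. Original n = 9; n_eff = number of nonzero differences = 8.
Nonzero differences (with sign): -8, -4, +9, -1, +3, -1, +9, +3
Step 2: Count signs: positive = 4, negative = 4.
Step 3: Under H0: P(positive) = 0.5, so the number of positives S ~ Bin(8, 0.5).
Step 4: Two-sided exact p-value = sum of Bin(8,0.5) probabilities at or below the observed probability = 1.000000.
Step 5: alpha = 0.05. fail to reject H0.

n_eff = 8, pos = 4, neg = 4, p = 1.000000, fail to reject H0.


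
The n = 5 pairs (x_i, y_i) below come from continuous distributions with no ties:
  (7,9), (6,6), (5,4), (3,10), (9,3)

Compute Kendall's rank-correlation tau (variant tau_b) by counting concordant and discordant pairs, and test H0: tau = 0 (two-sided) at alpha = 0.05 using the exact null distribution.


Step 1: Enumerate the 10 unordered pairs (i,j) with i<j and classify each by sign(x_j-x_i) * sign(y_j-y_i).
  (1,2):dx=-1,dy=-3->C; (1,3):dx=-2,dy=-5->C; (1,4):dx=-4,dy=+1->D; (1,5):dx=+2,dy=-6->D
  (2,3):dx=-1,dy=-2->C; (2,4):dx=-3,dy=+4->D; (2,5):dx=+3,dy=-3->D; (3,4):dx=-2,dy=+6->D
  (3,5):dx=+4,dy=-1->D; (4,5):dx=+6,dy=-7->D
Step 2: C = 3, D = 7, total pairs = 10.
Step 3: tau = (C - D)/(n(n-1)/2) = (3 - 7)/10 = -0.400000.
Step 4: Exact two-sided p-value (enumerate n! = 120 permutations of y under H0): p = 0.483333.
Step 5: alpha = 0.05. fail to reject H0.

tau_b = -0.4000 (C=3, D=7), p = 0.483333, fail to reject H0.


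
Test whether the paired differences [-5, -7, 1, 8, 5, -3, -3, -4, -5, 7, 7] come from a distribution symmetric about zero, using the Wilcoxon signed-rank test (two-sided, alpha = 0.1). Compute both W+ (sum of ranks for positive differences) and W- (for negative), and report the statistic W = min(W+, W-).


Step 1: Drop any zero differences (none here) and take |d_i|.
|d| = [5, 7, 1, 8, 5, 3, 3, 4, 5, 7, 7]
Step 2: Midrank |d_i| (ties get averaged ranks).
ranks: |5|->6, |7|->9, |1|->1, |8|->11, |5|->6, |3|->2.5, |3|->2.5, |4|->4, |5|->6, |7|->9, |7|->9
Step 3: Attach original signs; sum ranks with positive sign and with negative sign.
W+ = 1 + 11 + 6 + 9 + 9 = 36
W- = 6 + 9 + 2.5 + 2.5 + 4 + 6 = 30
(Check: W+ + W- = 66 should equal n(n+1)/2 = 66.)
Step 4: Test statistic W = min(W+, W-) = 30.
Step 5: Ties in |d|, so use the tie-corrected normal approximation.
        E[W] = n(n+1)/4 = 11*12/4 = 33.
        Tie groups: |d|=3 (t=2), |d|=5 (t=3), |d|=7 (t=3); sum(t^3 - t) = 54.
        Var[W] = n(n+1)(2n+1)/24 - sum(t^3-t)/48 = 3036/24 - 54/48 = 125.375.
        z = (W - E[W]) / sqrt(Var[W]) = (30 - 33) / 11.1971 = -0.2679.
        Two-sided p = 2*Phi(z) = 0.788756.
Step 6: alpha = 0.1. fail to reject H0.

W+ = 36, W- = 30, W = min = 30, p = 0.788756, fail to reject H0.


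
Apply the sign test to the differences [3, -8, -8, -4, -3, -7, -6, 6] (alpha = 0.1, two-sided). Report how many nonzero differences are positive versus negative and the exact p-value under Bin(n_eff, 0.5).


Step 1: Discard zero differences. Original n = 8; n_eff = number of nonzero differences = 8.
Nonzero differences (with sign): +3, -8, -8, -4, -3, -7, -6, +6
Step 2: Count signs: positive = 2, negative = 6.
Step 3: Under H0: P(positive) = 0.5, so the number of positives S ~ Bin(8, 0.5).
Step 4: Two-sided exact p-value = sum of Bin(8,0.5) probabilities at or below the observed probability = 0.289062.
Step 5: alpha = 0.1. fail to reject H0.

n_eff = 8, pos = 2, neg = 6, p = 0.289062, fail to reject H0.


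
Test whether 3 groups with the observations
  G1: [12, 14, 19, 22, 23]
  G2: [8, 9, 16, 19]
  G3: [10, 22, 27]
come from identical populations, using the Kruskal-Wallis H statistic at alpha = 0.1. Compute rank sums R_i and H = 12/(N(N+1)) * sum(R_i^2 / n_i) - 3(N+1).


Step 1: Combine all N = 12 observations and assign midranks.
sorted (value, group, rank): (8,G2,1), (9,G2,2), (10,G3,3), (12,G1,4), (14,G1,5), (16,G2,6), (19,G1,7.5), (19,G2,7.5), (22,G1,9.5), (22,G3,9.5), (23,G1,11), (27,G3,12)
Step 2: Sum ranks within each group.
R_1 = 37 (n_1 = 5)
R_2 = 16.5 (n_2 = 4)
R_3 = 24.5 (n_3 = 3)
Step 3: H = 12/(N(N+1)) * sum(R_i^2/n_i) - 3(N+1)
     = 12/(12*13) * (37^2/5 + 16.5^2/4 + 24.5^2/3) - 3*13
     = 0.076923 * 541.946 - 39
     = 2.688141.
Step 4: Ties present; correction factor C = 1 - 12/(12^3 - 12) = 0.993007. Corrected H = 2.688141 / 0.993007 = 2.707072.
Step 5: Under H0, H ~ chi^2(2); p-value = 0.258325.
Step 6: alpha = 0.1. fail to reject H0.

H = 2.7071, df = 2, p = 0.258325, fail to reject H0.


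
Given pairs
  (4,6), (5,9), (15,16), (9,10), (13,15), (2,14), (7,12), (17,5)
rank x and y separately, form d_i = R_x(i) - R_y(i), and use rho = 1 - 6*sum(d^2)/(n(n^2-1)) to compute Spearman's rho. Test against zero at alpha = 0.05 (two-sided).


Step 1: Rank x and y separately (midranks; no ties here).
rank(x): 4->2, 5->3, 15->7, 9->5, 13->6, 2->1, 7->4, 17->8
rank(y): 6->2, 9->3, 16->8, 10->4, 15->7, 14->6, 12->5, 5->1
Step 2: d_i = R_x(i) - R_y(i); compute d_i^2.
  (2-2)^2=0, (3-3)^2=0, (7-8)^2=1, (5-4)^2=1, (6-7)^2=1, (1-6)^2=25, (4-5)^2=1, (8-1)^2=49
sum(d^2) = 78.
Step 3: rho = 1 - 6*78 / (8*(8^2 - 1)) = 1 - 468/504 = 0.071429.
Step 4: Under H0, t = rho * sqrt((n-2)/(1-rho^2)) = 0.1754 ~ t(6).
Step 5: Two-sided p-value from the t-distribution with 6 df = 0.866526.
Step 6: alpha = 0.05. fail to reject H0.

rho = 0.0714, p = 0.866526, fail to reject H0 at alpha = 0.05.


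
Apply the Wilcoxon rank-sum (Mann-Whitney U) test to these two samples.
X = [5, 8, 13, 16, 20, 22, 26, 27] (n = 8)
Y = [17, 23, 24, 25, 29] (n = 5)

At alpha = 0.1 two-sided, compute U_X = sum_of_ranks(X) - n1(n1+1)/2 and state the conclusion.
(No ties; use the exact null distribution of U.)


Step 1: Combine and sort all 13 observations; assign midranks.
sorted (value, group): (5,X), (8,X), (13,X), (16,X), (17,Y), (20,X), (22,X), (23,Y), (24,Y), (25,Y), (26,X), (27,X), (29,Y)
ranks: 5->1, 8->2, 13->3, 16->4, 17->5, 20->6, 22->7, 23->8, 24->9, 25->10, 26->11, 27->12, 29->13
Step 2: Rank sum for X: R1 = 1 + 2 + 3 + 4 + 6 + 7 + 11 + 12 = 46.
Step 3: U_X = R1 - n1(n1+1)/2 = 46 - 8*9/2 = 46 - 36 = 10.
       U_Y = n1*n2 - U_X = 40 - 10 = 30.
Step 4: No ties, so the exact null distribution of U (based on enumerating the C(13,8) = 1287 equally likely rank assignments) gives the two-sided p-value.
Step 5: p-value = 0.170940; compare to alpha = 0.1. fail to reject H0.

U_X = 10, p = 0.170940, fail to reject H0 at alpha = 0.1.


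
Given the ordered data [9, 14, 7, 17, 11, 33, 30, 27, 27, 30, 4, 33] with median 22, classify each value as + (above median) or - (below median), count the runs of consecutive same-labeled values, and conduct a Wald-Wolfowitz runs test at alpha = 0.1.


Step 1: Compute median = 22; label A = above, B = below.
Labels in order: BBBBBAAAAABA  (n_A = 6, n_B = 6)
Step 2: Count runs R = 4.
Step 3: Under H0 (random ordering), E[R] = 2*n_A*n_B/(n_A+n_B) + 1 = 2*6*6/12 + 1 = 7.0000.
        Var[R] = 2*n_A*n_B*(2*n_A*n_B - n_A - n_B) / ((n_A+n_B)^2 * (n_A+n_B-1)) = 4320/1584 = 2.7273.
        SD[R] = 1.6514.
Step 4: Continuity-corrected z = (R + 0.5 - E[R]) / SD[R] = (4 + 0.5 - 7.0000) / 1.6514 = -1.5138.
Step 5: Two-sided p-value via normal approximation = 2*(1 - Phi(|z|)) = 0.130070.
Step 6: alpha = 0.1. fail to reject H0.

R = 4, z = -1.5138, p = 0.130070, fail to reject H0.


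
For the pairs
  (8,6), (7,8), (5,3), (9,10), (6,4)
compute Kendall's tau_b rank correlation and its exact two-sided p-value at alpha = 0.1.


Step 1: Enumerate the 10 unordered pairs (i,j) with i<j and classify each by sign(x_j-x_i) * sign(y_j-y_i).
  (1,2):dx=-1,dy=+2->D; (1,3):dx=-3,dy=-3->C; (1,4):dx=+1,dy=+4->C; (1,5):dx=-2,dy=-2->C
  (2,3):dx=-2,dy=-5->C; (2,4):dx=+2,dy=+2->C; (2,5):dx=-1,dy=-4->C; (3,4):dx=+4,dy=+7->C
  (3,5):dx=+1,dy=+1->C; (4,5):dx=-3,dy=-6->C
Step 2: C = 9, D = 1, total pairs = 10.
Step 3: tau = (C - D)/(n(n-1)/2) = (9 - 1)/10 = 0.800000.
Step 4: Exact two-sided p-value (enumerate n! = 120 permutations of y under H0): p = 0.083333.
Step 5: alpha = 0.1. reject H0.

tau_b = 0.8000 (C=9, D=1), p = 0.083333, reject H0.


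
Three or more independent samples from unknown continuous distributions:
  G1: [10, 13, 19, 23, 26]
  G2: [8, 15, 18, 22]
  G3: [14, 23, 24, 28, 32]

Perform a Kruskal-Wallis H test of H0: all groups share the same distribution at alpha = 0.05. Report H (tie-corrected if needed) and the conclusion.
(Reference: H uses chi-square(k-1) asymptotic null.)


Step 1: Combine all N = 14 observations and assign midranks.
sorted (value, group, rank): (8,G2,1), (10,G1,2), (13,G1,3), (14,G3,4), (15,G2,5), (18,G2,6), (19,G1,7), (22,G2,8), (23,G1,9.5), (23,G3,9.5), (24,G3,11), (26,G1,12), (28,G3,13), (32,G3,14)
Step 2: Sum ranks within each group.
R_1 = 33.5 (n_1 = 5)
R_2 = 20 (n_2 = 4)
R_3 = 51.5 (n_3 = 5)
Step 3: H = 12/(N(N+1)) * sum(R_i^2/n_i) - 3(N+1)
     = 12/(14*15) * (33.5^2/5 + 20^2/4 + 51.5^2/5) - 3*15
     = 0.057143 * 854.9 - 45
     = 3.851429.
Step 4: Ties present; correction factor C = 1 - 6/(14^3 - 14) = 0.997802. Corrected H = 3.851429 / 0.997802 = 3.859912.
Step 5: Under H0, H ~ chi^2(2); p-value = 0.145155.
Step 6: alpha = 0.05. fail to reject H0.

H = 3.8599, df = 2, p = 0.145155, fail to reject H0.


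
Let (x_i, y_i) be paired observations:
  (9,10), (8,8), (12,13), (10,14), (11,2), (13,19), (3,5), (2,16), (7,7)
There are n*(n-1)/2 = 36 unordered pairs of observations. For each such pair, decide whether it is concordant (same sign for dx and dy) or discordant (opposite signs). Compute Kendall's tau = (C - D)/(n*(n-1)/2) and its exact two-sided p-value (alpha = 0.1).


Step 1: Enumerate the 36 unordered pairs (i,j) with i<j and classify each by sign(x_j-x_i) * sign(y_j-y_i).
  (1,2):dx=-1,dy=-2->C; (1,3):dx=+3,dy=+3->C; (1,4):dx=+1,dy=+4->C; (1,5):dx=+2,dy=-8->D
  (1,6):dx=+4,dy=+9->C; (1,7):dx=-6,dy=-5->C; (1,8):dx=-7,dy=+6->D; (1,9):dx=-2,dy=-3->C
  (2,3):dx=+4,dy=+5->C; (2,4):dx=+2,dy=+6->C; (2,5):dx=+3,dy=-6->D; (2,6):dx=+5,dy=+11->C
  (2,7):dx=-5,dy=-3->C; (2,8):dx=-6,dy=+8->D; (2,9):dx=-1,dy=-1->C; (3,4):dx=-2,dy=+1->D
  (3,5):dx=-1,dy=-11->C; (3,6):dx=+1,dy=+6->C; (3,7):dx=-9,dy=-8->C; (3,8):dx=-10,dy=+3->D
  (3,9):dx=-5,dy=-6->C; (4,5):dx=+1,dy=-12->D; (4,6):dx=+3,dy=+5->C; (4,7):dx=-7,dy=-9->C
  (4,8):dx=-8,dy=+2->D; (4,9):dx=-3,dy=-7->C; (5,6):dx=+2,dy=+17->C; (5,7):dx=-8,dy=+3->D
  (5,8):dx=-9,dy=+14->D; (5,9):dx=-4,dy=+5->D; (6,7):dx=-10,dy=-14->C; (6,8):dx=-11,dy=-3->C
  (6,9):dx=-6,dy=-12->C; (7,8):dx=-1,dy=+11->D; (7,9):dx=+4,dy=+2->C; (8,9):dx=+5,dy=-9->D
Step 2: C = 23, D = 13, total pairs = 36.
Step 3: tau = (C - D)/(n(n-1)/2) = (23 - 13)/36 = 0.277778.
Step 4: Exact two-sided p-value (enumerate n! = 362880 permutations of y under H0): p = 0.358488.
Step 5: alpha = 0.1. fail to reject H0.

tau_b = 0.2778 (C=23, D=13), p = 0.358488, fail to reject H0.


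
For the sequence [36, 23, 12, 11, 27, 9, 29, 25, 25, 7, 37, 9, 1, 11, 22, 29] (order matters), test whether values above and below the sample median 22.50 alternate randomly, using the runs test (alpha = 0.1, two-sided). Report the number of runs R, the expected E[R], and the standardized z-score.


Step 1: Compute median = 22.50; label A = above, B = below.
Labels in order: AABBABAAABABBBBA  (n_A = 8, n_B = 8)
Step 2: Count runs R = 9.
Step 3: Under H0 (random ordering), E[R] = 2*n_A*n_B/(n_A+n_B) + 1 = 2*8*8/16 + 1 = 9.0000.
        Var[R] = 2*n_A*n_B*(2*n_A*n_B - n_A - n_B) / ((n_A+n_B)^2 * (n_A+n_B-1)) = 14336/3840 = 3.7333.
        SD[R] = 1.9322.
Step 4: R = E[R], so z = 0 with no continuity correction.
Step 5: Two-sided p-value via normal approximation = 2*(1 - Phi(|z|)) = 1.000000.
Step 6: alpha = 0.1. fail to reject H0.

R = 9, z = 0.0000, p = 1.000000, fail to reject H0.


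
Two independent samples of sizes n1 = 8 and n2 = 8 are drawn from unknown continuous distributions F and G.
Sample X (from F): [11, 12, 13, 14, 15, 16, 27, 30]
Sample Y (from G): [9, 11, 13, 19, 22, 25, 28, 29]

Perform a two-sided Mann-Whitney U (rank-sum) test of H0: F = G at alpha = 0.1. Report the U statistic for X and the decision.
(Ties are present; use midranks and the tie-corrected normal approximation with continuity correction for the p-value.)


Step 1: Combine and sort all 16 observations; assign midranks.
sorted (value, group): (9,Y), (11,X), (11,Y), (12,X), (13,X), (13,Y), (14,X), (15,X), (16,X), (19,Y), (22,Y), (25,Y), (27,X), (28,Y), (29,Y), (30,X)
ranks: 9->1, 11->2.5, 11->2.5, 12->4, 13->5.5, 13->5.5, 14->7, 15->8, 16->9, 19->10, 22->11, 25->12, 27->13, 28->14, 29->15, 30->16
Step 2: Rank sum for X: R1 = 2.5 + 4 + 5.5 + 7 + 8 + 9 + 13 + 16 = 65.
Step 3: U_X = R1 - n1(n1+1)/2 = 65 - 8*9/2 = 65 - 36 = 29.
       U_Y = n1*n2 - U_X = 64 - 29 = 35.
Step 4: Ties are present, so use the tie-corrected normal approximation (with continuity correction) for the p-value.
Step 5: p-value = 0.792597; compare to alpha = 0.1. fail to reject H0.

U_X = 29, p = 0.792597, fail to reject H0 at alpha = 0.1.


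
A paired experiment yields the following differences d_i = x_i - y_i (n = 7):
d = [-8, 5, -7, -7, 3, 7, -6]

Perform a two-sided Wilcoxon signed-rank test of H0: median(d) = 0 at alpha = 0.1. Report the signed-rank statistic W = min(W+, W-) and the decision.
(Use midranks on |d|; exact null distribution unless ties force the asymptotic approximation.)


Step 1: Drop any zero differences (none here) and take |d_i|.
|d| = [8, 5, 7, 7, 3, 7, 6]
Step 2: Midrank |d_i| (ties get averaged ranks).
ranks: |8|->7, |5|->2, |7|->5, |7|->5, |3|->1, |7|->5, |6|->3
Step 3: Attach original signs; sum ranks with positive sign and with negative sign.
W+ = 2 + 1 + 5 = 8
W- = 7 + 5 + 5 + 3 = 20
(Check: W+ + W- = 28 should equal n(n+1)/2 = 28.)
Step 4: Test statistic W = min(W+, W-) = 8.
Step 5: Ties in |d|, so use the tie-corrected normal approximation.
        E[W] = n(n+1)/4 = 7*8/4 = 14.
        Tie groups: |d|=7 (t=3); sum(t^3 - t) = 24.
        Var[W] = n(n+1)(2n+1)/24 - sum(t^3-t)/48 = 840/24 - 24/48 = 34.5.
        z = (W - E[W]) / sqrt(Var[W]) = (8 - 14) / 5.8737 = -1.0215.
        Two-sided p = 2*Phi(z) = 0.307014.
Step 6: alpha = 0.1. fail to reject H0.

W+ = 8, W- = 20, W = min = 8, p = 0.307014, fail to reject H0.


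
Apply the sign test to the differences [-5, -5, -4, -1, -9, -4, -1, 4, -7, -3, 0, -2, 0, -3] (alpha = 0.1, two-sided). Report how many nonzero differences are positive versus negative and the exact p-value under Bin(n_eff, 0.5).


Step 1: Discard zero differences. Original n = 14; n_eff = number of nonzero differences = 12.
Nonzero differences (with sign): -5, -5, -4, -1, -9, -4, -1, +4, -7, -3, -2, -3
Step 2: Count signs: positive = 1, negative = 11.
Step 3: Under H0: P(positive) = 0.5, so the number of positives S ~ Bin(12, 0.5).
Step 4: Two-sided exact p-value = sum of Bin(12,0.5) probabilities at or below the observed probability = 0.006348.
Step 5: alpha = 0.1. reject H0.

n_eff = 12, pos = 1, neg = 11, p = 0.006348, reject H0.


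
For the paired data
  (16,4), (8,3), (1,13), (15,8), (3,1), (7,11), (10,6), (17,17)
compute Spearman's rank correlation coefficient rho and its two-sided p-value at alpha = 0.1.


Step 1: Rank x and y separately (midranks; no ties here).
rank(x): 16->7, 8->4, 1->1, 15->6, 3->2, 7->3, 10->5, 17->8
rank(y): 4->3, 3->2, 13->7, 8->5, 1->1, 11->6, 6->4, 17->8
Step 2: d_i = R_x(i) - R_y(i); compute d_i^2.
  (7-3)^2=16, (4-2)^2=4, (1-7)^2=36, (6-5)^2=1, (2-1)^2=1, (3-6)^2=9, (5-4)^2=1, (8-8)^2=0
sum(d^2) = 68.
Step 3: rho = 1 - 6*68 / (8*(8^2 - 1)) = 1 - 408/504 = 0.190476.
Step 4: Under H0, t = rho * sqrt((n-2)/(1-rho^2)) = 0.4753 ~ t(6).
Step 5: Two-sided p-value from the t-distribution with 6 df = 0.651401.
Step 6: alpha = 0.1. fail to reject H0.

rho = 0.1905, p = 0.651401, fail to reject H0 at alpha = 0.1.


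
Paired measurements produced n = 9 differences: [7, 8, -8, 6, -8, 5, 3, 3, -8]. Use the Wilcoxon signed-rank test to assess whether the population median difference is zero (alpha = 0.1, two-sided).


Step 1: Drop any zero differences (none here) and take |d_i|.
|d| = [7, 8, 8, 6, 8, 5, 3, 3, 8]
Step 2: Midrank |d_i| (ties get averaged ranks).
ranks: |7|->5, |8|->7.5, |8|->7.5, |6|->4, |8|->7.5, |5|->3, |3|->1.5, |3|->1.5, |8|->7.5
Step 3: Attach original signs; sum ranks with positive sign and with negative sign.
W+ = 5 + 7.5 + 4 + 3 + 1.5 + 1.5 = 22.5
W- = 7.5 + 7.5 + 7.5 = 22.5
(Check: W+ + W- = 45 should equal n(n+1)/2 = 45.)
Step 4: Test statistic W = min(W+, W-) = 22.5.
Step 5: Ties in |d|, so use the tie-corrected normal approximation.
        E[W] = n(n+1)/4 = 9*10/4 = 22.5.
        Tie groups: |d|=3 (t=2), |d|=8 (t=4); sum(t^3 - t) = 66.
        Var[W] = n(n+1)(2n+1)/24 - sum(t^3-t)/48 = 1710/24 - 66/48 = 69.875.
        z = (W - E[W]) / sqrt(Var[W]) = (22.5 - 22.5) / 8.3591 = 0.0000.
        Two-sided p = 2*Phi(z) = 1.000000.
Step 6: alpha = 0.1. fail to reject H0.

W+ = 22.5, W- = 22.5, W = min = 22.5, p = 1.000000, fail to reject H0.


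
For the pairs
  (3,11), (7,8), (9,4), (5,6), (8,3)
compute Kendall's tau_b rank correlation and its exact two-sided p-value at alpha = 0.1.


Step 1: Enumerate the 10 unordered pairs (i,j) with i<j and classify each by sign(x_j-x_i) * sign(y_j-y_i).
  (1,2):dx=+4,dy=-3->D; (1,3):dx=+6,dy=-7->D; (1,4):dx=+2,dy=-5->D; (1,5):dx=+5,dy=-8->D
  (2,3):dx=+2,dy=-4->D; (2,4):dx=-2,dy=-2->C; (2,5):dx=+1,dy=-5->D; (3,4):dx=-4,dy=+2->D
  (3,5):dx=-1,dy=-1->C; (4,5):dx=+3,dy=-3->D
Step 2: C = 2, D = 8, total pairs = 10.
Step 3: tau = (C - D)/(n(n-1)/2) = (2 - 8)/10 = -0.600000.
Step 4: Exact two-sided p-value (enumerate n! = 120 permutations of y under H0): p = 0.233333.
Step 5: alpha = 0.1. fail to reject H0.

tau_b = -0.6000 (C=2, D=8), p = 0.233333, fail to reject H0.


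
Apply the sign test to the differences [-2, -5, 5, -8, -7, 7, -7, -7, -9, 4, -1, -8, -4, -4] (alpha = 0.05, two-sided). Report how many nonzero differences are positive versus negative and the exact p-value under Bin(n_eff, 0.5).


Step 1: Discard zero differences. Original n = 14; n_eff = number of nonzero differences = 14.
Nonzero differences (with sign): -2, -5, +5, -8, -7, +7, -7, -7, -9, +4, -1, -8, -4, -4
Step 2: Count signs: positive = 3, negative = 11.
Step 3: Under H0: P(positive) = 0.5, so the number of positives S ~ Bin(14, 0.5).
Step 4: Two-sided exact p-value = sum of Bin(14,0.5) probabilities at or below the observed probability = 0.057373.
Step 5: alpha = 0.05. fail to reject H0.

n_eff = 14, pos = 3, neg = 11, p = 0.057373, fail to reject H0.


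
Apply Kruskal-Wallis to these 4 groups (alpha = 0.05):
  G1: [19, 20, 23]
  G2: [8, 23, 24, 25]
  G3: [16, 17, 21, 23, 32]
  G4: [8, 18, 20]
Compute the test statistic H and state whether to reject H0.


Step 1: Combine all N = 15 observations and assign midranks.
sorted (value, group, rank): (8,G2,1.5), (8,G4,1.5), (16,G3,3), (17,G3,4), (18,G4,5), (19,G1,6), (20,G1,7.5), (20,G4,7.5), (21,G3,9), (23,G1,11), (23,G2,11), (23,G3,11), (24,G2,13), (25,G2,14), (32,G3,15)
Step 2: Sum ranks within each group.
R_1 = 24.5 (n_1 = 3)
R_2 = 39.5 (n_2 = 4)
R_3 = 42 (n_3 = 5)
R_4 = 14 (n_4 = 3)
Step 3: H = 12/(N(N+1)) * sum(R_i^2/n_i) - 3(N+1)
     = 12/(15*16) * (24.5^2/3 + 39.5^2/4 + 42^2/5 + 14^2/3) - 3*16
     = 0.050000 * 1008.28 - 48
     = 2.413958.
Step 4: Ties present; correction factor C = 1 - 36/(15^3 - 15) = 0.989286. Corrected H = 2.413958 / 0.989286 = 2.440102.
Step 5: Under H0, H ~ chi^2(3); p-value = 0.486213.
Step 6: alpha = 0.05. fail to reject H0.

H = 2.4401, df = 3, p = 0.486213, fail to reject H0.


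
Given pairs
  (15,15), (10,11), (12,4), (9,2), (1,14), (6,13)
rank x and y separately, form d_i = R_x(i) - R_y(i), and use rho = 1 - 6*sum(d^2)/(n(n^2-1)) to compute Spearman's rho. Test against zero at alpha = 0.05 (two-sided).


Step 1: Rank x and y separately (midranks; no ties here).
rank(x): 15->6, 10->4, 12->5, 9->3, 1->1, 6->2
rank(y): 15->6, 11->3, 4->2, 2->1, 14->5, 13->4
Step 2: d_i = R_x(i) - R_y(i); compute d_i^2.
  (6-6)^2=0, (4-3)^2=1, (5-2)^2=9, (3-1)^2=4, (1-5)^2=16, (2-4)^2=4
sum(d^2) = 34.
Step 3: rho = 1 - 6*34 / (6*(6^2 - 1)) = 1 - 204/210 = 0.028571.
Step 4: Under H0, t = rho * sqrt((n-2)/(1-rho^2)) = 0.0572 ~ t(4).
Step 5: Two-sided p-value from the t-distribution with 4 df = 0.957155.
Step 6: alpha = 0.05. fail to reject H0.

rho = 0.0286, p = 0.957155, fail to reject H0 at alpha = 0.05.


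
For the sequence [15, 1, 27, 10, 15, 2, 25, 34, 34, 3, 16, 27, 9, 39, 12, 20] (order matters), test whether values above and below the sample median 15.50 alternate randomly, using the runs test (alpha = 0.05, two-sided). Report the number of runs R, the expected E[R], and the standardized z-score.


Step 1: Compute median = 15.50; label A = above, B = below.
Labels in order: BBABBBAAABAABABA  (n_A = 8, n_B = 8)
Step 2: Count runs R = 10.
Step 3: Under H0 (random ordering), E[R] = 2*n_A*n_B/(n_A+n_B) + 1 = 2*8*8/16 + 1 = 9.0000.
        Var[R] = 2*n_A*n_B*(2*n_A*n_B - n_A - n_B) / ((n_A+n_B)^2 * (n_A+n_B-1)) = 14336/3840 = 3.7333.
        SD[R] = 1.9322.
Step 4: Continuity-corrected z = (R - 0.5 - E[R]) / SD[R] = (10 - 0.5 - 9.0000) / 1.9322 = 0.2588.
Step 5: Two-sided p-value via normal approximation = 2*(1 - Phi(|z|)) = 0.795809.
Step 6: alpha = 0.05. fail to reject H0.

R = 10, z = 0.2588, p = 0.795809, fail to reject H0.


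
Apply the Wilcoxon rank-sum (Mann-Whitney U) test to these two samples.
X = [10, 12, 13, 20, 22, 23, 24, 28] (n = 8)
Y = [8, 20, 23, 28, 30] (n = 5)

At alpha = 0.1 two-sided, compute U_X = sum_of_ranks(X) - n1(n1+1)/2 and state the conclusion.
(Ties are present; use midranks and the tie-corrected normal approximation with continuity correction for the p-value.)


Step 1: Combine and sort all 13 observations; assign midranks.
sorted (value, group): (8,Y), (10,X), (12,X), (13,X), (20,X), (20,Y), (22,X), (23,X), (23,Y), (24,X), (28,X), (28,Y), (30,Y)
ranks: 8->1, 10->2, 12->3, 13->4, 20->5.5, 20->5.5, 22->7, 23->8.5, 23->8.5, 24->10, 28->11.5, 28->11.5, 30->13
Step 2: Rank sum for X: R1 = 2 + 3 + 4 + 5.5 + 7 + 8.5 + 10 + 11.5 = 51.5.
Step 3: U_X = R1 - n1(n1+1)/2 = 51.5 - 8*9/2 = 51.5 - 36 = 15.5.
       U_Y = n1*n2 - U_X = 40 - 15.5 = 24.5.
Step 4: Ties are present, so use the tie-corrected normal approximation (with continuity correction) for the p-value.
Step 5: p-value = 0.556554; compare to alpha = 0.1. fail to reject H0.

U_X = 15.5, p = 0.556554, fail to reject H0 at alpha = 0.1.


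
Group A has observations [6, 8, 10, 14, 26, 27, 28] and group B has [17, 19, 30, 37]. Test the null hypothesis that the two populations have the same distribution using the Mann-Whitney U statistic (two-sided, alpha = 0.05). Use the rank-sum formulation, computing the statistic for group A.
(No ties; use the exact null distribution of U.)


Step 1: Combine and sort all 11 observations; assign midranks.
sorted (value, group): (6,X), (8,X), (10,X), (14,X), (17,Y), (19,Y), (26,X), (27,X), (28,X), (30,Y), (37,Y)
ranks: 6->1, 8->2, 10->3, 14->4, 17->5, 19->6, 26->7, 27->8, 28->9, 30->10, 37->11
Step 2: Rank sum for X: R1 = 1 + 2 + 3 + 4 + 7 + 8 + 9 = 34.
Step 3: U_X = R1 - n1(n1+1)/2 = 34 - 7*8/2 = 34 - 28 = 6.
       U_Y = n1*n2 - U_X = 28 - 6 = 22.
Step 4: No ties, so the exact null distribution of U (based on enumerating the C(11,7) = 330 equally likely rank assignments) gives the two-sided p-value.
Step 5: p-value = 0.163636; compare to alpha = 0.05. fail to reject H0.

U_X = 6, p = 0.163636, fail to reject H0 at alpha = 0.05.


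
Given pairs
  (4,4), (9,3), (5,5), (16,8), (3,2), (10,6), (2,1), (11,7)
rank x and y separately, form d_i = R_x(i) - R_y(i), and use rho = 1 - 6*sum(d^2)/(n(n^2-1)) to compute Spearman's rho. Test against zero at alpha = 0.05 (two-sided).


Step 1: Rank x and y separately (midranks; no ties here).
rank(x): 4->3, 9->5, 5->4, 16->8, 3->2, 10->6, 2->1, 11->7
rank(y): 4->4, 3->3, 5->5, 8->8, 2->2, 6->6, 1->1, 7->7
Step 2: d_i = R_x(i) - R_y(i); compute d_i^2.
  (3-4)^2=1, (5-3)^2=4, (4-5)^2=1, (8-8)^2=0, (2-2)^2=0, (6-6)^2=0, (1-1)^2=0, (7-7)^2=0
sum(d^2) = 6.
Step 3: rho = 1 - 6*6 / (8*(8^2 - 1)) = 1 - 36/504 = 0.928571.
Step 4: Under H0, t = rho * sqrt((n-2)/(1-rho^2)) = 6.1283 ~ t(6).
Step 5: Two-sided p-value from the t-distribution with 6 df = 0.000863.
Step 6: alpha = 0.05. reject H0.

rho = 0.9286, p = 0.000863, reject H0 at alpha = 0.05.


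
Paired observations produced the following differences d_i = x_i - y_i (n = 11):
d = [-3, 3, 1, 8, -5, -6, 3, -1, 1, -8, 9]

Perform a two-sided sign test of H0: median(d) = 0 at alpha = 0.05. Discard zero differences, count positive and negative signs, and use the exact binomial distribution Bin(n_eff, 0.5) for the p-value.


Step 1: Discard zero differences. Original n = 11; n_eff = number of nonzero differences = 11.
Nonzero differences (with sign): -3, +3, +1, +8, -5, -6, +3, -1, +1, -8, +9
Step 2: Count signs: positive = 6, negative = 5.
Step 3: Under H0: P(positive) = 0.5, so the number of positives S ~ Bin(11, 0.5).
Step 4: Two-sided exact p-value = sum of Bin(11,0.5) probabilities at or below the observed probability = 1.000000.
Step 5: alpha = 0.05. fail to reject H0.

n_eff = 11, pos = 6, neg = 5, p = 1.000000, fail to reject H0.


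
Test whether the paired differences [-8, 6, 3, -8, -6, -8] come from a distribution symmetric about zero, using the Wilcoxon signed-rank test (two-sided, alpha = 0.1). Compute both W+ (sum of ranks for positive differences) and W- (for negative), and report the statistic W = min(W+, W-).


Step 1: Drop any zero differences (none here) and take |d_i|.
|d| = [8, 6, 3, 8, 6, 8]
Step 2: Midrank |d_i| (ties get averaged ranks).
ranks: |8|->5, |6|->2.5, |3|->1, |8|->5, |6|->2.5, |8|->5
Step 3: Attach original signs; sum ranks with positive sign and with negative sign.
W+ = 2.5 + 1 = 3.5
W- = 5 + 5 + 2.5 + 5 = 17.5
(Check: W+ + W- = 21 should equal n(n+1)/2 = 21.)
Step 4: Test statistic W = min(W+, W-) = 3.5.
Step 5: Ties in |d|, so use the tie-corrected normal approximation.
        E[W] = n(n+1)/4 = 6*7/4 = 10.5.
        Tie groups: |d|=6 (t=2), |d|=8 (t=3); sum(t^3 - t) = 30.
        Var[W] = n(n+1)(2n+1)/24 - sum(t^3-t)/48 = 546/24 - 30/48 = 22.125.
        z = (W - E[W]) / sqrt(Var[W]) = (3.5 - 10.5) / 4.7037 = -1.4882.
        Two-sided p = 2*Phi(z) = 0.136703.
Step 6: alpha = 0.1. fail to reject H0.

W+ = 3.5, W- = 17.5, W = min = 3.5, p = 0.136703, fail to reject H0.


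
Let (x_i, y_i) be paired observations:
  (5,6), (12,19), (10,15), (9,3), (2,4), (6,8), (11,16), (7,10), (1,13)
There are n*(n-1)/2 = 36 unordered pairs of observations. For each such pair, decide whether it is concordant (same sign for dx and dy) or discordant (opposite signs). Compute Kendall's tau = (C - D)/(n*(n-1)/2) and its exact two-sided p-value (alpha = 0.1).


Step 1: Enumerate the 36 unordered pairs (i,j) with i<j and classify each by sign(x_j-x_i) * sign(y_j-y_i).
  (1,2):dx=+7,dy=+13->C; (1,3):dx=+5,dy=+9->C; (1,4):dx=+4,dy=-3->D; (1,5):dx=-3,dy=-2->C
  (1,6):dx=+1,dy=+2->C; (1,7):dx=+6,dy=+10->C; (1,8):dx=+2,dy=+4->C; (1,9):dx=-4,dy=+7->D
  (2,3):dx=-2,dy=-4->C; (2,4):dx=-3,dy=-16->C; (2,5):dx=-10,dy=-15->C; (2,6):dx=-6,dy=-11->C
  (2,7):dx=-1,dy=-3->C; (2,8):dx=-5,dy=-9->C; (2,9):dx=-11,dy=-6->C; (3,4):dx=-1,dy=-12->C
  (3,5):dx=-8,dy=-11->C; (3,6):dx=-4,dy=-7->C; (3,7):dx=+1,dy=+1->C; (3,8):dx=-3,dy=-5->C
  (3,9):dx=-9,dy=-2->C; (4,5):dx=-7,dy=+1->D; (4,6):dx=-3,dy=+5->D; (4,7):dx=+2,dy=+13->C
  (4,8):dx=-2,dy=+7->D; (4,9):dx=-8,dy=+10->D; (5,6):dx=+4,dy=+4->C; (5,7):dx=+9,dy=+12->C
  (5,8):dx=+5,dy=+6->C; (5,9):dx=-1,dy=+9->D; (6,7):dx=+5,dy=+8->C; (6,8):dx=+1,dy=+2->C
  (6,9):dx=-5,dy=+5->D; (7,8):dx=-4,dy=-6->C; (7,9):dx=-10,dy=-3->C; (8,9):dx=-6,dy=+3->D
Step 2: C = 27, D = 9, total pairs = 36.
Step 3: tau = (C - D)/(n(n-1)/2) = (27 - 9)/36 = 0.500000.
Step 4: Exact two-sided p-value (enumerate n! = 362880 permutations of y under H0): p = 0.075176.
Step 5: alpha = 0.1. reject H0.

tau_b = 0.5000 (C=27, D=9), p = 0.075176, reject H0.


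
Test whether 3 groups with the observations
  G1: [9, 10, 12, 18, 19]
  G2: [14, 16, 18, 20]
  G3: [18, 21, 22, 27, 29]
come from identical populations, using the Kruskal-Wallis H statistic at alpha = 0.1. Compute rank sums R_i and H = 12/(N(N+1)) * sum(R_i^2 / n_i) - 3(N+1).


Step 1: Combine all N = 14 observations and assign midranks.
sorted (value, group, rank): (9,G1,1), (10,G1,2), (12,G1,3), (14,G2,4), (16,G2,5), (18,G1,7), (18,G2,7), (18,G3,7), (19,G1,9), (20,G2,10), (21,G3,11), (22,G3,12), (27,G3,13), (29,G3,14)
Step 2: Sum ranks within each group.
R_1 = 22 (n_1 = 5)
R_2 = 26 (n_2 = 4)
R_3 = 57 (n_3 = 5)
Step 3: H = 12/(N(N+1)) * sum(R_i^2/n_i) - 3(N+1)
     = 12/(14*15) * (22^2/5 + 26^2/4 + 57^2/5) - 3*15
     = 0.057143 * 915.6 - 45
     = 7.320000.
Step 4: Ties present; correction factor C = 1 - 24/(14^3 - 14) = 0.991209. Corrected H = 7.320000 / 0.991209 = 7.384922.
Step 5: Under H0, H ~ chi^2(2); p-value = 0.024911.
Step 6: alpha = 0.1. reject H0.

H = 7.3849, df = 2, p = 0.024911, reject H0.


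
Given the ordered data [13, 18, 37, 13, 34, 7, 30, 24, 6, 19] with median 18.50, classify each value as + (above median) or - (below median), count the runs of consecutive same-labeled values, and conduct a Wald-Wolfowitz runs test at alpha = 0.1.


Step 1: Compute median = 18.50; label A = above, B = below.
Labels in order: BBABABAABA  (n_A = 5, n_B = 5)
Step 2: Count runs R = 8.
Step 3: Under H0 (random ordering), E[R] = 2*n_A*n_B/(n_A+n_B) + 1 = 2*5*5/10 + 1 = 6.0000.
        Var[R] = 2*n_A*n_B*(2*n_A*n_B - n_A - n_B) / ((n_A+n_B)^2 * (n_A+n_B-1)) = 2000/900 = 2.2222.
        SD[R] = 1.4907.
Step 4: Continuity-corrected z = (R - 0.5 - E[R]) / SD[R] = (8 - 0.5 - 6.0000) / 1.4907 = 1.0062.
Step 5: Two-sided p-value via normal approximation = 2*(1 - Phi(|z|)) = 0.314305.
Step 6: alpha = 0.1. fail to reject H0.

R = 8, z = 1.0062, p = 0.314305, fail to reject H0.


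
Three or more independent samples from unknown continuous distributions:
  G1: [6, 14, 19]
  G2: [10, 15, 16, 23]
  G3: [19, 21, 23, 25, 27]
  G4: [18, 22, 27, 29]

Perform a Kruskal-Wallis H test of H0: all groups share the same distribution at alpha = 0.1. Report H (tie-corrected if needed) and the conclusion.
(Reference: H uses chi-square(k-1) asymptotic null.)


Step 1: Combine all N = 16 observations and assign midranks.
sorted (value, group, rank): (6,G1,1), (10,G2,2), (14,G1,3), (15,G2,4), (16,G2,5), (18,G4,6), (19,G1,7.5), (19,G3,7.5), (21,G3,9), (22,G4,10), (23,G2,11.5), (23,G3,11.5), (25,G3,13), (27,G3,14.5), (27,G4,14.5), (29,G4,16)
Step 2: Sum ranks within each group.
R_1 = 11.5 (n_1 = 3)
R_2 = 22.5 (n_2 = 4)
R_3 = 55.5 (n_3 = 5)
R_4 = 46.5 (n_4 = 4)
Step 3: H = 12/(N(N+1)) * sum(R_i^2/n_i) - 3(N+1)
     = 12/(16*17) * (11.5^2/3 + 22.5^2/4 + 55.5^2/5 + 46.5^2/4) - 3*17
     = 0.044118 * 1327.26 - 51
     = 7.555515.
Step 4: Ties present; correction factor C = 1 - 18/(16^3 - 16) = 0.995588. Corrected H = 7.555515 / 0.995588 = 7.588996.
Step 5: Under H0, H ~ chi^2(3); p-value = 0.055315.
Step 6: alpha = 0.1. reject H0.

H = 7.5890, df = 3, p = 0.055315, reject H0.


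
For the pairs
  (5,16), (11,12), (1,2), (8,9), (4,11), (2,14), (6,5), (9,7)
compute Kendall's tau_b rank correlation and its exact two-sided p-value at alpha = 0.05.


Step 1: Enumerate the 28 unordered pairs (i,j) with i<j and classify each by sign(x_j-x_i) * sign(y_j-y_i).
  (1,2):dx=+6,dy=-4->D; (1,3):dx=-4,dy=-14->C; (1,4):dx=+3,dy=-7->D; (1,5):dx=-1,dy=-5->C
  (1,6):dx=-3,dy=-2->C; (1,7):dx=+1,dy=-11->D; (1,8):dx=+4,dy=-9->D; (2,3):dx=-10,dy=-10->C
  (2,4):dx=-3,dy=-3->C; (2,5):dx=-7,dy=-1->C; (2,6):dx=-9,dy=+2->D; (2,7):dx=-5,dy=-7->C
  (2,8):dx=-2,dy=-5->C; (3,4):dx=+7,dy=+7->C; (3,5):dx=+3,dy=+9->C; (3,6):dx=+1,dy=+12->C
  (3,7):dx=+5,dy=+3->C; (3,8):dx=+8,dy=+5->C; (4,5):dx=-4,dy=+2->D; (4,6):dx=-6,dy=+5->D
  (4,7):dx=-2,dy=-4->C; (4,8):dx=+1,dy=-2->D; (5,6):dx=-2,dy=+3->D; (5,7):dx=+2,dy=-6->D
  (5,8):dx=+5,dy=-4->D; (6,7):dx=+4,dy=-9->D; (6,8):dx=+7,dy=-7->D; (7,8):dx=+3,dy=+2->C
Step 2: C = 15, D = 13, total pairs = 28.
Step 3: tau = (C - D)/(n(n-1)/2) = (15 - 13)/28 = 0.071429.
Step 4: Exact two-sided p-value (enumerate n! = 40320 permutations of y under H0): p = 0.904861.
Step 5: alpha = 0.05. fail to reject H0.

tau_b = 0.0714 (C=15, D=13), p = 0.904861, fail to reject H0.
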